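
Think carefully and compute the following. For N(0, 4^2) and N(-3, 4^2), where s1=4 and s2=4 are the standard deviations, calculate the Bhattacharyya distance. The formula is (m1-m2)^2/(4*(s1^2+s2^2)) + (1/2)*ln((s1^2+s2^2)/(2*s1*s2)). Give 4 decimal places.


Bhattacharyya distance between two Gaussians:
DB = (m1-m2)^2/(4*(s1^2+s2^2)) + (1/2)*ln((s1^2+s2^2)/(2*s1*s2)).
(m1-m2)^2 = (3)^2 = 9.
s1^2+s2^2 = 16 + 16 = 32.
term1 = 9/128 = 0.070312.
term2 = 0.5*ln(32/32.0) = 0.0.
DB = 0.070312 + 0.0 = 0.0703

0.0703


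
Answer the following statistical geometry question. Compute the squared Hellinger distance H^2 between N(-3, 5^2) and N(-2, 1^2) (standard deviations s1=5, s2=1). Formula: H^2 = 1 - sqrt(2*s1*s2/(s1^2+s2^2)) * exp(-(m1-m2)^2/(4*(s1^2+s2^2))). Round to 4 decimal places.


Squared Hellinger distance for Gaussians:
H^2 = 1 - sqrt(2*s1*s2/(s1^2+s2^2)) * exp(-(m1-m2)^2/(4*(s1^2+s2^2))).
s1^2 = 25, s2^2 = 1, s1^2+s2^2 = 26.
sqrt(2*5*1/(26)) = 0.620174.
(m1-m2)^2 = (-1)^2 = 1.
exp(-1/(4*26)) = exp(-0.009615) = 0.990431.
H^2 = 1 - 0.620174*0.990431 = 0.3858

0.3858


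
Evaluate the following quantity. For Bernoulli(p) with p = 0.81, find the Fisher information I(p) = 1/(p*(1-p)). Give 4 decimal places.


For Bernoulli(p), Fisher information is I(p) = 1/(p*(1-p)).
p = 0.81, 1-p = 0.19.
p*(1-p) = 0.1539.
I(p) = 1/0.1539 = 6.4977

6.4977


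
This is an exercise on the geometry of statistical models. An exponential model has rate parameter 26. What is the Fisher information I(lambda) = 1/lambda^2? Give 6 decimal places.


Fisher information for exponential: I(lambda) = 1/lambda^2.
lambda = 26, lambda^2 = 676.
I = 1/676 = 0.001479

0.001479


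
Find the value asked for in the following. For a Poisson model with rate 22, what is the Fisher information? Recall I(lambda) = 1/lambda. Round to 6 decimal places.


Fisher information for Poisson: I(lambda) = 1/lambda.
lambda = 22.
I(lambda) = 1/22 = 0.045455

0.045455


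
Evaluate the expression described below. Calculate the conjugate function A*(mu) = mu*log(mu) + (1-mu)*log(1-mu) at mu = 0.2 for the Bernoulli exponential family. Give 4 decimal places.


Legendre transform for Bernoulli:
A*(mu) = mu*log(mu) + (1-mu)*log(1-mu).
mu = 0.2, 1-mu = 0.8.
mu*log(mu) = 0.2*log(0.2) = -0.321888.
(1-mu)*log(1-mu) = 0.8*log(0.8) = -0.178515.
A* = -0.321888 + -0.178515 = -0.5004

-0.5004


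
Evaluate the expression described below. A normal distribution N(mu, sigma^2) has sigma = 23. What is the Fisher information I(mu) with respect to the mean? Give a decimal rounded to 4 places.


The Fisher information for the mean of a normal distribution is I(mu) = 1/sigma^2.
sigma = 23, so sigma^2 = 529.
I(mu) = 1/529 = 0.0019

0.0019


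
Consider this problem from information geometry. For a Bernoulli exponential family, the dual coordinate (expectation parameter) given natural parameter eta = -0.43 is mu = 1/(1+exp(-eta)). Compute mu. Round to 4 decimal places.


Dual coordinate (expectation parameter) for Bernoulli:
mu = 1/(1+exp(-eta)).
eta = -0.43.
exp(-eta) = exp(0.43) = 1.537258.
mu = 1/(1+1.537258) = 0.3941

0.3941


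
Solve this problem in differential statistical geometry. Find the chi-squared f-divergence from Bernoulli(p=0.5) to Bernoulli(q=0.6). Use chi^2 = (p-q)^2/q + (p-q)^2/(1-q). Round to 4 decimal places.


Chi-squared divergence between Bernoulli distributions:
chi^2 = (p-q)^2/q + (p-q)^2/(1-q).
p = 0.5, q = 0.6, p-q = -0.1.
(p-q)^2 = 0.01.
term1 = 0.01/0.6 = 0.016667.
term2 = 0.01/0.4 = 0.025.
chi^2 = 0.016667 + 0.025 = 0.0417

0.0417


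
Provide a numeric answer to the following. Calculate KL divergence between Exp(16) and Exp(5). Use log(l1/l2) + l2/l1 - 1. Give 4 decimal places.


KL divergence for exponential family:
KL = log(l1/l2) + l2/l1 - 1.
log(16/5) = 1.163151.
5/16 = 0.3125.
KL = 1.163151 + 0.3125 - 1 = 0.4757

0.4757


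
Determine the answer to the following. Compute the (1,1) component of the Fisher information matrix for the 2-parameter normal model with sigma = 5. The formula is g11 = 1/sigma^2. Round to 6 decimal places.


For the 2-parameter normal family, the Fisher metric has:
  g11 = 1/sigma^2, g22 = 2/sigma^2.
sigma = 5, sigma^2 = 25.
g11 = 0.040000

0.040000


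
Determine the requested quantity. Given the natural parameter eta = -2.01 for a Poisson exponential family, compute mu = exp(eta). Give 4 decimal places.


Expectation parameter for Poisson exponential family:
mu = exp(eta).
eta = -2.01.
mu = exp(-2.01) = 0.1340

0.1340


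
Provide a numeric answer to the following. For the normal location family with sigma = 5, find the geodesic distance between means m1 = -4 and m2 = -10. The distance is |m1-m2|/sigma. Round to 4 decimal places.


On the fixed-variance normal subfamily, geodesic distance = |m1-m2|/sigma.
|-4 - -10| = 6.
sigma = 5.
d = 6/5 = 1.2000

1.2000


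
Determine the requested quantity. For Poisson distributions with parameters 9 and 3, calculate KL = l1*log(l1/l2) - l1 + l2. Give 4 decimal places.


KL divergence for Poisson:
KL = l1*log(l1/l2) - l1 + l2.
l1 = 9, l2 = 3.
log(9/3) = 1.098612.
l1*log(l1/l2) = 9 * 1.098612 = 9.887511.
KL = 9.887511 - 9 + 3 = 3.8875

3.8875


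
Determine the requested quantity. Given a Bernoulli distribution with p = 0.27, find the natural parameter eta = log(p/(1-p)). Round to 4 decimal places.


Natural parameter for Bernoulli: eta = log(p/(1-p)).
p = 0.27, 1-p = 0.73.
p/(1-p) = 0.369863.
eta = log(0.369863) = -0.9946

-0.9946


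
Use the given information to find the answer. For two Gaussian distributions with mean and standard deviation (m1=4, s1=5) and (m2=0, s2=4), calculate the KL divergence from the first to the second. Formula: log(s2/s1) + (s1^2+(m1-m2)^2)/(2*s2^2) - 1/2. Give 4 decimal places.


KL divergence between normal distributions:
KL = log(s2/s1) + (s1^2 + (m1-m2)^2)/(2*s2^2) - 1/2.
log(4/5) = -0.223144.
(5^2 + (4-0)^2)/(2*4^2) = (25 + 16)/32 = 1.28125.
KL = -0.223144 + 1.28125 - 0.5 = 0.5581

0.5581


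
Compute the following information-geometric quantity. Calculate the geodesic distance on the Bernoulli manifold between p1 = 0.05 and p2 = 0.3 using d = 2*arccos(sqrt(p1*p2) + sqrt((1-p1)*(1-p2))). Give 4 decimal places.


Geodesic distance on Bernoulli manifold:
d(p1,p2) = 2*arccos(sqrt(p1*p2) + sqrt((1-p1)*(1-p2))).
sqrt(p1*p2) = sqrt(0.05*0.3) = 0.122474.
sqrt((1-p1)*(1-p2)) = sqrt(0.95*0.7) = 0.815475.
arg = 0.122474 + 0.815475 = 0.93795.
d = 2*arccos(0.93795) = 0.7083

0.7083


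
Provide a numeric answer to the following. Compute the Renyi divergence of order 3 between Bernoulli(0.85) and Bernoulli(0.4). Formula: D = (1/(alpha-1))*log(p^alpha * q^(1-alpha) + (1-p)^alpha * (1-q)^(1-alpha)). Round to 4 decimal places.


Renyi divergence of order alpha between Bernoulli distributions:
D = (1/(alpha-1))*log(p^alpha * q^(1-alpha) + (1-p)^alpha * (1-q)^(1-alpha)).
alpha = 3, p = 0.85, q = 0.4.
p^alpha * q^(1-alpha) = 0.85^3 * 0.4^-2 = 3.838281.
(1-p)^alpha * (1-q)^(1-alpha) = 0.15^3 * 0.6^-2 = 0.009375.
sum = 3.838281 + 0.009375 = 3.847656.
D = (1/2)*log(3.847656) = 0.6737

0.6737


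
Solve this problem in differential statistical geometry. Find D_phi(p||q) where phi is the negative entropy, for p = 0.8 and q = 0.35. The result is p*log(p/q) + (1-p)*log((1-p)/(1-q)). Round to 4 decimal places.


Bregman divergence with negative entropy generator:
D = p*log(p/q) + (1-p)*log((1-p)/(1-q)).
p = 0.8, q = 0.35.
p*log(p/q) = 0.8*log(0.8/0.35) = 0.661343.
(1-p)*log((1-p)/(1-q)) = 0.2*log(0.2/0.65) = -0.235731.
D = 0.661343 + -0.235731 = 0.4256

0.4256


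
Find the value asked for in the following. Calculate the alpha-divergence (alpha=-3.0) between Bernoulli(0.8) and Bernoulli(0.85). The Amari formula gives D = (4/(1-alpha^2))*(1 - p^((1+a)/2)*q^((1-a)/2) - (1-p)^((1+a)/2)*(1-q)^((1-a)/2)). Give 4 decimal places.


Amari alpha-divergence:
D = (4/(1-alpha^2))*(1 - p^((1+a)/2)*q^((1-a)/2) - (1-p)^((1+a)/2)*(1-q)^((1-a)/2)).
alpha = -3.0, p = 0.8, q = 0.85.
e1 = (1+alpha)/2 = -1.0, e2 = (1-alpha)/2 = 2.0.
t1 = p^e1 * q^e2 = 0.8^-1.0 * 0.85^2.0 = 0.903125.
t2 = (1-p)^e1 * (1-q)^e2 = 0.2^-1.0 * 0.15^2.0 = 0.1125.
4/(1-alpha^2) = -0.5.
D = -0.5*(1 - 0.903125 - 0.1125) = 0.0078

0.0078


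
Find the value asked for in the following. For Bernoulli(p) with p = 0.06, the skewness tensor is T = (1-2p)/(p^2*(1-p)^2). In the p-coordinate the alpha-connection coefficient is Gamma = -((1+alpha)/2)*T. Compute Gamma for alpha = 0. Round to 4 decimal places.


Skewness (Amari-Chentsov) tensor: T = (1-2p)/(p^2*(1-p)^2).
p = 0.06, 1-2p = 0.88, p^2 = 0.0036, (1-p)^2 = 0.8836.
T = 0.88/(0.0036 * 0.8836) = 276.646044.
In the p-coordinate, Gamma^(alpha) = Gamma^(0) - (alpha/2)*T with Gamma^(0) = (1/2)*g'(p) = -T/2,
so Gamma^(alpha) = -((1+alpha)/2)*T.
alpha = 0, -(1+alpha)/2 = -0.5.
Gamma = -0.5 * 276.646044 = -138.3230

-138.3230


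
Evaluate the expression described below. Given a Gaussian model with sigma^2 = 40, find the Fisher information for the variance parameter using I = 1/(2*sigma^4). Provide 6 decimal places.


Fisher information for variance: I(sigma^2) = 1/(2*sigma^4).
sigma^2 = 40, so sigma^4 = 1600.
I = 1/(2*1600) = 1/3200 = 0.000313

0.000313


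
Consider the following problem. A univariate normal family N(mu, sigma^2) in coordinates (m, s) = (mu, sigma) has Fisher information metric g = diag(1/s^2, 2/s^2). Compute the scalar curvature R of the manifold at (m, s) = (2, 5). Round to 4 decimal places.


The metric has the form g = (A dm^2 + B ds^2)/s^2 with A = 1, B = 2.
Substitute u = sqrt(A/B)*m: g = B*(du^2 + ds^2)/s^2, i.e. B times the
Poincare upper half-plane metric, which has constant Gaussian curvature -1.
Scaling a 2D metric by a constant c divides the Gaussian curvature by c,
so K = -1/B = -1/(2) = -0.5000 everywhere (the point (m, s) = (2, 5) is irrelevant:
the curvature is constant).
Scalar curvature in dimension 2: R = 2K = -2/(2) = -1.0000.

-1.0000


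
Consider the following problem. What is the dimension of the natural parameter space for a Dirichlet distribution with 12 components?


Exponential family dimension calculation:
Dirichlet with 12 components has 12 natural parameters.

12


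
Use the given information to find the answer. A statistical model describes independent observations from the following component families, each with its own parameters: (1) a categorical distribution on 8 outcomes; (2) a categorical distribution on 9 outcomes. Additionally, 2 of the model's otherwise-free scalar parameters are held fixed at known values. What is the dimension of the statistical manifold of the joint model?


The dimension of a statistical manifold equals the number of free
(independent) real parameters of the model. For a product of independent
blocks the parameter counts add.
- categorical on 8 outcomes (probabilities sum to 1): 8-1 = 7.
- categorical on 9 outcomes (probabilities sum to 1): 9-1 = 8.
Total = 7 + 8 = 15.
2 parameter(s) fixed at known values: 15 - 2 = 13.
Dimension = 13

13


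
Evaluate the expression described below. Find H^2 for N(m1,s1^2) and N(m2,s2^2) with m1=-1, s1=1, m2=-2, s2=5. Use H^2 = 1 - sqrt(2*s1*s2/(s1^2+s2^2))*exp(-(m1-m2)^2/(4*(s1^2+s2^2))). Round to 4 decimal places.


Squared Hellinger distance for Gaussians:
H^2 = 1 - sqrt(2*s1*s2/(s1^2+s2^2)) * exp(-(m1-m2)^2/(4*(s1^2+s2^2))).
s1^2 = 1, s2^2 = 25, s1^2+s2^2 = 26.
sqrt(2*1*5/(26)) = 0.620174.
(m1-m2)^2 = (1)^2 = 1.
exp(-1/(4*26)) = exp(-0.009615) = 0.990431.
H^2 = 1 - 0.620174*0.990431 = 0.3858

0.3858


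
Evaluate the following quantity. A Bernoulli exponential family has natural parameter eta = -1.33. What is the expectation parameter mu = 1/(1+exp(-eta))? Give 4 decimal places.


Dual coordinate (expectation parameter) for Bernoulli:
mu = 1/(1+exp(-eta)).
eta = -1.33.
exp(-eta) = exp(1.33) = 3.781043.
mu = 1/(1+3.781043) = 0.2092

0.2092


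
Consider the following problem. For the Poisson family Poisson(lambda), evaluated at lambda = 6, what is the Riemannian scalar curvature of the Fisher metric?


This family has a single free parameter, so its statistical manifold
is 1-dimensional. The Riemann curvature tensor of any 1-dimensional
Riemannian manifold vanishes identically, so R = 0.

0


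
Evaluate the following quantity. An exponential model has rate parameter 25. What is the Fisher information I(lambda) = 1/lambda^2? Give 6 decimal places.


Fisher information for exponential: I(lambda) = 1/lambda^2.
lambda = 25, lambda^2 = 625.
I = 1/625 = 0.001600

0.001600


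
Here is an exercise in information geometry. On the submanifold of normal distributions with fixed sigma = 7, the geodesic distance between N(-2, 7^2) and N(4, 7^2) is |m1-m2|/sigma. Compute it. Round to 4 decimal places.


On the fixed-variance normal subfamily, geodesic distance = |m1-m2|/sigma.
|-2 - 4| = 6.
sigma = 7.
d = 6/7 = 0.8571

0.8571


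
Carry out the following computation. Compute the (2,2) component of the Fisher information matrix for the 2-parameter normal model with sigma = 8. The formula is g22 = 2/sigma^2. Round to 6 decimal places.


For the 2-parameter normal family, the Fisher metric has:
  g11 = 1/sigma^2, g22 = 2/sigma^2.
sigma = 8, sigma^2 = 64.
g22 = 0.031250

0.031250


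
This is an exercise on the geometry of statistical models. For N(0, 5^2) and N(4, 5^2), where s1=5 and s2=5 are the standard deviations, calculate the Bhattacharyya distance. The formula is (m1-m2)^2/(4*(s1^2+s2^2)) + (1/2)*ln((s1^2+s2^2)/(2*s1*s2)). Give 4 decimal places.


Bhattacharyya distance between two Gaussians:
DB = (m1-m2)^2/(4*(s1^2+s2^2)) + (1/2)*ln((s1^2+s2^2)/(2*s1*s2)).
(m1-m2)^2 = (-4)^2 = 16.
s1^2+s2^2 = 25 + 25 = 50.
term1 = 16/200 = 0.08.
term2 = 0.5*ln(50/50.0) = 0.0.
DB = 0.08 + 0.0 = 0.0800

0.0800


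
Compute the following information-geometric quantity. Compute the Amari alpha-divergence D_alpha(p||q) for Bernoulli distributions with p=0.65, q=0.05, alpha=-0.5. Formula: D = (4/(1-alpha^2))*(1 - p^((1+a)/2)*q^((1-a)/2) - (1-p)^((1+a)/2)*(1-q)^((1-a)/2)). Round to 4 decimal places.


Amari alpha-divergence:
D = (4/(1-alpha^2))*(1 - p^((1+a)/2)*q^((1-a)/2) - (1-p)^((1+a)/2)*(1-q)^((1-a)/2)).
alpha = -0.5, p = 0.65, q = 0.05.
e1 = (1+alpha)/2 = 0.25, e2 = (1-alpha)/2 = 0.75.
t1 = p^e1 * q^e2 = 0.65^0.25 * 0.05^0.75 = 0.094941.
t2 = (1-p)^e1 * (1-q)^e2 = 0.35^0.25 * 0.95^0.75 = 0.740133.
4/(1-alpha^2) = 5.333333.
D = 5.333333*(1 - 0.094941 - 0.740133) = 0.8796

0.8796


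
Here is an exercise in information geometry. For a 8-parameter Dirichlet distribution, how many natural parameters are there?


Exponential family dimension calculation:
Dirichlet with 8 components has 8 natural parameters.

8


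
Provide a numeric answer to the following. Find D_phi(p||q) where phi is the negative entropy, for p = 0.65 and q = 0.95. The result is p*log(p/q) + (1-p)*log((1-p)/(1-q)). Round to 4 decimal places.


Bregman divergence with negative entropy generator:
D = p*log(p/q) + (1-p)*log((1-p)/(1-q)).
p = 0.65, q = 0.95.
p*log(p/q) = 0.65*log(0.65/0.95) = -0.246668.
(1-p)*log((1-p)/(1-q)) = 0.35*log(0.35/0.05) = 0.681069.
D = -0.246668 + 0.681069 = 0.4344

0.4344


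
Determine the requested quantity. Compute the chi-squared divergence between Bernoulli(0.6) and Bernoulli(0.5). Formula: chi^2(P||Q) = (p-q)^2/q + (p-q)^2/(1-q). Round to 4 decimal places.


Chi-squared divergence between Bernoulli distributions:
chi^2 = (p-q)^2/q + (p-q)^2/(1-q).
p = 0.6, q = 0.5, p-q = 0.1.
(p-q)^2 = 0.01.
term1 = 0.01/0.5 = 0.02.
term2 = 0.01/0.5 = 0.02.
chi^2 = 0.02 + 0.02 = 0.0400

0.0400


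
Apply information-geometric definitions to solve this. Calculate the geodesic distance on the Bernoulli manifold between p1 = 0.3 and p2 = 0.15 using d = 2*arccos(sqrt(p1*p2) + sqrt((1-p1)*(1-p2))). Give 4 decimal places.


Geodesic distance on Bernoulli manifold:
d(p1,p2) = 2*arccos(sqrt(p1*p2) + sqrt((1-p1)*(1-p2))).
sqrt(p1*p2) = sqrt(0.3*0.15) = 0.212132.
sqrt((1-p1)*(1-p2)) = sqrt(0.7*0.85) = 0.771362.
arg = 0.212132 + 0.771362 = 0.983494.
d = 2*arccos(0.983494) = 0.3639

0.3639


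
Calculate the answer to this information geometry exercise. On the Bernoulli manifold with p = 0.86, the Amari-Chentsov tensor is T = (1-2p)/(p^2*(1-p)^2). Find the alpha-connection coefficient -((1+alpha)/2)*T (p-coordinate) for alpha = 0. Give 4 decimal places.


Skewness (Amari-Chentsov) tensor: T = (1-2p)/(p^2*(1-p)^2).
p = 0.86, 1-2p = -0.72, p^2 = 0.7396, (1-p)^2 = 0.0196.
T = -0.72/(0.7396 * 0.0196) = -49.668326.
In the p-coordinate, Gamma^(alpha) = Gamma^(0) - (alpha/2)*T with Gamma^(0) = (1/2)*g'(p) = -T/2,
so Gamma^(alpha) = -((1+alpha)/2)*T.
alpha = 0, -(1+alpha)/2 = -0.5.
Gamma = -0.5 * -49.668326 = 24.8342

24.8342


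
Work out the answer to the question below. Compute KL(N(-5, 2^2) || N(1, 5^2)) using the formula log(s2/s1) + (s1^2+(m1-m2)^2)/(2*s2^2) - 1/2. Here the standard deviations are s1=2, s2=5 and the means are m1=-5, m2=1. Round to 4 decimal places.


KL divergence between normal distributions:
KL = log(s2/s1) + (s1^2 + (m1-m2)^2)/(2*s2^2) - 1/2.
log(5/2) = 0.916291.
(2^2 + (-5-1)^2)/(2*5^2) = (4 + 36)/50 = 0.8.
KL = 0.916291 + 0.8 - 0.5 = 1.2163

1.2163


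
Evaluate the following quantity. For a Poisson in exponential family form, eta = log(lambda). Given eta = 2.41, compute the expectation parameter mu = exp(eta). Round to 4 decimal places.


Expectation parameter for Poisson exponential family:
mu = exp(eta).
eta = 2.41.
mu = exp(2.41) = 11.1340

11.1340


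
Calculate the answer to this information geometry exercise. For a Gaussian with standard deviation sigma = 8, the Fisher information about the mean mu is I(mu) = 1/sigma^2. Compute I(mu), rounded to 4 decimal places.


The Fisher information for the mean of a normal distribution is I(mu) = 1/sigma^2.
sigma = 8, so sigma^2 = 64.
I(mu) = 1/64 = 0.0156

0.0156


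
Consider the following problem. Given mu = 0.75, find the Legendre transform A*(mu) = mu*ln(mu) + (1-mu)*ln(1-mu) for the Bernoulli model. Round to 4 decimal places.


Legendre transform for Bernoulli:
A*(mu) = mu*log(mu) + (1-mu)*log(1-mu).
mu = 0.75, 1-mu = 0.25.
mu*log(mu) = 0.75*log(0.75) = -0.215762.
(1-mu)*log(1-mu) = 0.25*log(0.25) = -0.346574.
A* = -0.215762 + -0.346574 = -0.5623

-0.5623


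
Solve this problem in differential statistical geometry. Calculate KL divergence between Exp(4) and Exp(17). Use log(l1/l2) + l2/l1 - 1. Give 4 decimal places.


KL divergence for exponential family:
KL = log(l1/l2) + l2/l1 - 1.
log(4/17) = -1.446919.
17/4 = 4.25.
KL = -1.446919 + 4.25 - 1 = 1.8031

1.8031


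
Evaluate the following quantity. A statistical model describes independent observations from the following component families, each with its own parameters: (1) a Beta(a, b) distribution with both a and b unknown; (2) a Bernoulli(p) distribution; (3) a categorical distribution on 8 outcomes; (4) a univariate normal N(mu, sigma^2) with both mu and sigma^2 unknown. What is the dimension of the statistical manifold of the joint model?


The dimension of a statistical manifold equals the number of free
(independent) real parameters of the model. For a product of independent
blocks the parameter counts add.
- Beta (a, b): 2.
- Bernoulli (p): 1.
- categorical on 8 outcomes (probabilities sum to 1): 8-1 = 7.
- normal (mu, sigma^2): 2.
Total = 2 + 1 + 7 + 2 = 12.
Dimension = 12

12


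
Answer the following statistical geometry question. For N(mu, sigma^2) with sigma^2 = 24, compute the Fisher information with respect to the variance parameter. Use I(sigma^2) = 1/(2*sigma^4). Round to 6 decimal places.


Fisher information for variance: I(sigma^2) = 1/(2*sigma^4).
sigma^2 = 24, so sigma^4 = 576.
I = 1/(2*576) = 1/1152 = 0.000868

0.000868


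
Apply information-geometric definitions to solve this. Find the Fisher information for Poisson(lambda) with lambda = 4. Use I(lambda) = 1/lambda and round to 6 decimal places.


Fisher information for Poisson: I(lambda) = 1/lambda.
lambda = 4.
I(lambda) = 1/4 = 0.250000

0.250000


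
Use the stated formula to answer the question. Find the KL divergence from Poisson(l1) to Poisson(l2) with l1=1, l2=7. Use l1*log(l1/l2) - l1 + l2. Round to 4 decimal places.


KL divergence for Poisson:
KL = l1*log(l1/l2) - l1 + l2.
l1 = 1, l2 = 7.
log(1/7) = -1.94591.
l1*log(l1/l2) = 1 * -1.94591 = -1.94591.
KL = -1.94591 - 1 + 7 = 4.0541

4.0541


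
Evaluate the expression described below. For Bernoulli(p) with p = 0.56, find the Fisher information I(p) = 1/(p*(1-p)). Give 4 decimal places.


For Bernoulli(p), Fisher information is I(p) = 1/(p*(1-p)).
p = 0.56, 1-p = 0.44.
p*(1-p) = 0.2464.
I(p) = 1/0.2464 = 4.0584

4.0584


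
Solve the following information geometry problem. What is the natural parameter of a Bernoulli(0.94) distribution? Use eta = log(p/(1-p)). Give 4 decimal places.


Natural parameter for Bernoulli: eta = log(p/(1-p)).
p = 0.94, 1-p = 0.06.
p/(1-p) = 15.666667.
eta = log(15.666667) = 2.7515

2.7515


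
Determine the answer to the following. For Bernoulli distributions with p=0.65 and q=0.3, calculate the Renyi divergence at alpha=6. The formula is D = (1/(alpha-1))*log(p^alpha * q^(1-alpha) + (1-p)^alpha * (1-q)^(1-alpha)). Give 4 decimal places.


Renyi divergence of order alpha between Bernoulli distributions:
D = (1/(alpha-1))*log(p^alpha * q^(1-alpha) + (1-p)^alpha * (1-q)^(1-alpha)).
alpha = 6, p = 0.65, q = 0.3.
p^alpha * q^(1-alpha) = 0.65^6 * 0.3^-5 = 31.036581.
(1-p)^alpha * (1-q)^(1-alpha) = 0.35^6 * 0.7^-5 = 0.010938.
sum = 31.036581 + 0.010938 = 31.047518.
D = (1/5)*log(31.047518) = 0.6871

0.6871


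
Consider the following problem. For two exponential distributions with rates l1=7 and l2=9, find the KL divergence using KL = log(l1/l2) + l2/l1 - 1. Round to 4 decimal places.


KL divergence for exponential family:
KL = log(l1/l2) + l2/l1 - 1.
log(7/9) = -0.251314.
9/7 = 1.285714.
KL = -0.251314 + 1.285714 - 1 = 0.0344

0.0344


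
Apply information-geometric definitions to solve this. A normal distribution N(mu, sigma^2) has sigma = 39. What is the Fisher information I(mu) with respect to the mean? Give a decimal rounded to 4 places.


The Fisher information for the mean of a normal distribution is I(mu) = 1/sigma^2.
sigma = 39, so sigma^2 = 1521.
I(mu) = 1/1521 = 0.0007

0.0007


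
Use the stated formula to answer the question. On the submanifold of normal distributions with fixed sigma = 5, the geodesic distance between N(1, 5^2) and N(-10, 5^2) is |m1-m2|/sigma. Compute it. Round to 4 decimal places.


On the fixed-variance normal subfamily, geodesic distance = |m1-m2|/sigma.
|1 - -10| = 11.
sigma = 5.
d = 11/5 = 2.2000

2.2000


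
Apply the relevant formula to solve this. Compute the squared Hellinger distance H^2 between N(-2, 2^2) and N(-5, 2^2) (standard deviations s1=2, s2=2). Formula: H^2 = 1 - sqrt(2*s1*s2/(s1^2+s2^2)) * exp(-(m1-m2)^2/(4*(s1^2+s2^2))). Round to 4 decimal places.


Squared Hellinger distance for Gaussians:
H^2 = 1 - sqrt(2*s1*s2/(s1^2+s2^2)) * exp(-(m1-m2)^2/(4*(s1^2+s2^2))).
s1^2 = 4, s2^2 = 4, s1^2+s2^2 = 8.
sqrt(2*2*2/(8)) = 1.0.
(m1-m2)^2 = (3)^2 = 9.
exp(-9/(4*8)) = exp(-0.28125) = 0.75484.
H^2 = 1 - 1.0*0.75484 = 0.2452

0.2452


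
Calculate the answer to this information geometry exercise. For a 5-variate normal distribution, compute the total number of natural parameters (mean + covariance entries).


Exponential family dimension calculation:
For 5-dim MVN: mean has 5 params, covariance has 5*6/2 = 15 unique entries.
Total dim = 5 + 15 = 20.

20


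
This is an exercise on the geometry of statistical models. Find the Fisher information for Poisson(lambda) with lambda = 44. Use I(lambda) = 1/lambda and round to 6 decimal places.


Fisher information for Poisson: I(lambda) = 1/lambda.
lambda = 44.
I(lambda) = 1/44 = 0.022727

0.022727


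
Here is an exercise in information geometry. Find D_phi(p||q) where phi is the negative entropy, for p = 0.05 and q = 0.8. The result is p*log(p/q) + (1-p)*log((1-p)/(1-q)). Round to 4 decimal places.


Bregman divergence with negative entropy generator:
D = p*log(p/q) + (1-p)*log((1-p)/(1-q)).
p = 0.05, q = 0.8.
p*log(p/q) = 0.05*log(0.05/0.8) = -0.138629.
(1-p)*log((1-p)/(1-q)) = 0.95*log(0.95/0.2) = 1.480237.
D = -0.138629 + 1.480237 = 1.3416

1.3416


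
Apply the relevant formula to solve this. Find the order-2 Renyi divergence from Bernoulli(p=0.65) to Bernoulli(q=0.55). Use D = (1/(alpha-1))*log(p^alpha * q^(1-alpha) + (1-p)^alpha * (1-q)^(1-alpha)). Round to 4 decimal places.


Renyi divergence of order alpha between Bernoulli distributions:
D = (1/(alpha-1))*log(p^alpha * q^(1-alpha) + (1-p)^alpha * (1-q)^(1-alpha)).
alpha = 2, p = 0.65, q = 0.55.
p^alpha * q^(1-alpha) = 0.65^2 * 0.55^-1 = 0.768182.
(1-p)^alpha * (1-q)^(1-alpha) = 0.35^2 * 0.45^-1 = 0.272222.
sum = 0.768182 + 0.272222 = 1.040404.
D = (1/1)*log(1.040404) = 0.0396

0.0396


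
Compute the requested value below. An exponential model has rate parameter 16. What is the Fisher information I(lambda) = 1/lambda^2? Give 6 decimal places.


Fisher information for exponential: I(lambda) = 1/lambda^2.
lambda = 16, lambda^2 = 256.
I = 1/256 = 0.003906

0.003906


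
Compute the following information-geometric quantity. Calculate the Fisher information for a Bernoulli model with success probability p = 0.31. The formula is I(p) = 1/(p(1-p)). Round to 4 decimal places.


For Bernoulli(p), Fisher information is I(p) = 1/(p*(1-p)).
p = 0.31, 1-p = 0.69.
p*(1-p) = 0.2139.
I(p) = 1/0.2139 = 4.6751

4.6751


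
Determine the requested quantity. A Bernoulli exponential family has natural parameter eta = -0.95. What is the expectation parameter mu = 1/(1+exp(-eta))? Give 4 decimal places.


Dual coordinate (expectation parameter) for Bernoulli:
mu = 1/(1+exp(-eta)).
eta = -0.95.
exp(-eta) = exp(0.95) = 2.58571.
mu = 1/(1+2.58571) = 0.2789

0.2789


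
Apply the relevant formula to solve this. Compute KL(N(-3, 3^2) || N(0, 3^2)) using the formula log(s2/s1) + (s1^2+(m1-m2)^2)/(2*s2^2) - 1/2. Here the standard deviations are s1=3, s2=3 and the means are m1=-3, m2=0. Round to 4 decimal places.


KL divergence between normal distributions:
KL = log(s2/s1) + (s1^2 + (m1-m2)^2)/(2*s2^2) - 1/2.
log(3/3) = 0.0.
(3^2 + (-3-0)^2)/(2*3^2) = (9 + 9)/18 = 1.0.
KL = 0.0 + 1.0 - 0.5 = 0.5000

0.5000


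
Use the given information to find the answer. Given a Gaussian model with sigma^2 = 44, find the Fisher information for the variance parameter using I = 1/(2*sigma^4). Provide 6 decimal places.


Fisher information for variance: I(sigma^2) = 1/(2*sigma^4).
sigma^2 = 44, so sigma^4 = 1936.
I = 1/(2*1936) = 1/3872 = 0.000258

0.000258


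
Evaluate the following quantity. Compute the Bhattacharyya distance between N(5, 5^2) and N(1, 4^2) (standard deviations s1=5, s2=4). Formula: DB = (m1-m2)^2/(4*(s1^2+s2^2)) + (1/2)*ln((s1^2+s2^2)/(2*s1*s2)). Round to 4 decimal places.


Bhattacharyya distance between two Gaussians:
DB = (m1-m2)^2/(4*(s1^2+s2^2)) + (1/2)*ln((s1^2+s2^2)/(2*s1*s2)).
(m1-m2)^2 = (4)^2 = 16.
s1^2+s2^2 = 25 + 16 = 41.
term1 = 16/164 = 0.097561.
term2 = 0.5*ln(41/40.0) = 0.012346.
DB = 0.097561 + 0.012346 = 0.1099

0.1099


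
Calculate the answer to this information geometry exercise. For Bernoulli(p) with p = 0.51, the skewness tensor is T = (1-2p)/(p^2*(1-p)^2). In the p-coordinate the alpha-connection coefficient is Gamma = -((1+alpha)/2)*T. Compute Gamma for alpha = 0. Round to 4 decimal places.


Skewness (Amari-Chentsov) tensor: T = (1-2p)/(p^2*(1-p)^2).
p = 0.51, 1-2p = -0.02, p^2 = 0.2601, (1-p)^2 = 0.2401.
T = -0.02/(0.2601 * 0.2401) = -0.320256.
In the p-coordinate, Gamma^(alpha) = Gamma^(0) - (alpha/2)*T with Gamma^(0) = (1/2)*g'(p) = -T/2,
so Gamma^(alpha) = -((1+alpha)/2)*T.
alpha = 0, -(1+alpha)/2 = -0.5.
Gamma = -0.5 * -0.320256 = 0.1601

0.1601


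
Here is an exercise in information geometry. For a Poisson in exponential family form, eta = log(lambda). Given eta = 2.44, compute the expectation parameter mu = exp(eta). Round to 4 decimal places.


Expectation parameter for Poisson exponential family:
mu = exp(eta).
eta = 2.44.
mu = exp(2.44) = 11.4730

11.4730


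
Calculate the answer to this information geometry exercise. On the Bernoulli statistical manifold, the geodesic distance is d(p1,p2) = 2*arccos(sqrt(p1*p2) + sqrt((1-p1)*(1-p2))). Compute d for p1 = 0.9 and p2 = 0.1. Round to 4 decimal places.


Geodesic distance on Bernoulli manifold:
d(p1,p2) = 2*arccos(sqrt(p1*p2) + sqrt((1-p1)*(1-p2))).
sqrt(p1*p2) = sqrt(0.9*0.1) = 0.3.
sqrt((1-p1)*(1-p2)) = sqrt(0.1*0.9) = 0.3.
arg = 0.3 + 0.3 = 0.6.
d = 2*arccos(0.6) = 1.8546

1.8546


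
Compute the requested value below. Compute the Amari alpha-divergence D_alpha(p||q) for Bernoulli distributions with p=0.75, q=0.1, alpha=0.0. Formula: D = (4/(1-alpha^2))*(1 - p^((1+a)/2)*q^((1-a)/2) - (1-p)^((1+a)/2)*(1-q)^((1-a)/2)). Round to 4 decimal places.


Amari alpha-divergence:
D = (4/(1-alpha^2))*(1 - p^((1+a)/2)*q^((1-a)/2) - (1-p)^((1+a)/2)*(1-q)^((1-a)/2)).
alpha = 0.0, p = 0.75, q = 0.1.
e1 = (1+alpha)/2 = 0.5, e2 = (1-alpha)/2 = 0.5.
t1 = p^e1 * q^e2 = 0.75^0.5 * 0.1^0.5 = 0.273861.
t2 = (1-p)^e1 * (1-q)^e2 = 0.25^0.5 * 0.9^0.5 = 0.474342.
4/(1-alpha^2) = 4.0.
D = 4.0*(1 - 0.273861 - 0.474342) = 1.0072

1.0072


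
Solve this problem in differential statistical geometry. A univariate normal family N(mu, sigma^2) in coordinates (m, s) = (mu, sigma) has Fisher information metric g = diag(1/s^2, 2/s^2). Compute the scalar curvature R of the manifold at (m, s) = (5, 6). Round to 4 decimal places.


The metric has the form g = (A dm^2 + B ds^2)/s^2 with A = 1, B = 2.
Substitute u = sqrt(A/B)*m: g = B*(du^2 + ds^2)/s^2, i.e. B times the
Poincare upper half-plane metric, which has constant Gaussian curvature -1.
Scaling a 2D metric by a constant c divides the Gaussian curvature by c,
so K = -1/B = -1/(2) = -0.5000 everywhere (the point (m, s) = (5, 6) is irrelevant:
the curvature is constant).
Scalar curvature in dimension 2: R = 2K = -2/(2) = -1.0000.

-1.0000


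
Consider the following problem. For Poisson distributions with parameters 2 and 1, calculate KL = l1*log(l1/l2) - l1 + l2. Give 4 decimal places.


KL divergence for Poisson:
KL = l1*log(l1/l2) - l1 + l2.
l1 = 2, l2 = 1.
log(2/1) = 0.693147.
l1*log(l1/l2) = 2 * 0.693147 = 1.386294.
KL = 1.386294 - 2 + 1 = 0.3863

0.3863


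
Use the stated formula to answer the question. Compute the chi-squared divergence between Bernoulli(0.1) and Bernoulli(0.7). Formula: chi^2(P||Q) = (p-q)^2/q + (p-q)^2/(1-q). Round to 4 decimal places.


Chi-squared divergence between Bernoulli distributions:
chi^2 = (p-q)^2/q + (p-q)^2/(1-q).
p = 0.1, q = 0.7, p-q = -0.6.
(p-q)^2 = 0.36.
term1 = 0.36/0.7 = 0.514286.
term2 = 0.36/0.3 = 1.2.
chi^2 = 0.514286 + 1.2 = 1.7143

1.7143


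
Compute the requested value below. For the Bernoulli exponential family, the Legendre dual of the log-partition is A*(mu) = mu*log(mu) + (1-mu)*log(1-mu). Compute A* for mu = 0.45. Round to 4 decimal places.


Legendre transform for Bernoulli:
A*(mu) = mu*log(mu) + (1-mu)*log(1-mu).
mu = 0.45, 1-mu = 0.55.
mu*log(mu) = 0.45*log(0.45) = -0.359328.
(1-mu)*log(1-mu) = 0.55*log(0.55) = -0.32881.
A* = -0.359328 + -0.32881 = -0.6881

-0.6881


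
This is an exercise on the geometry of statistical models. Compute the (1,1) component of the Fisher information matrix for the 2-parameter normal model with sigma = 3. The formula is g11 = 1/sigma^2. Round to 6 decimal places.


For the 2-parameter normal family, the Fisher metric has:
  g11 = 1/sigma^2, g22 = 2/sigma^2.
sigma = 3, sigma^2 = 9.
g11 = 0.111111

0.111111


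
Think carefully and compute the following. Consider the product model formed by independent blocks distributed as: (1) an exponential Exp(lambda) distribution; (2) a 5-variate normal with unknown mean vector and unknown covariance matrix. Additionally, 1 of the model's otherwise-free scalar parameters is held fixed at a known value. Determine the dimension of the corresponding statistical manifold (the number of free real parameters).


The dimension of a statistical manifold equals the number of free
(independent) real parameters of the model. For a product of independent
blocks the parameter counts add.
- exponential (lambda): 1.
- 5-variate normal: 5 (mean) + 5*6/2 = 15 (symmetric covariance) = 20.
Total = 1 + 20 = 21.
1 parameter(s) fixed at known values: 21 - 1 = 20.
Dimension = 20

20


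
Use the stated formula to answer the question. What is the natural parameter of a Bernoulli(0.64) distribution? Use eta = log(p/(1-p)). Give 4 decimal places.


Natural parameter for Bernoulli: eta = log(p/(1-p)).
p = 0.64, 1-p = 0.36.
p/(1-p) = 1.777778.
eta = log(1.777778) = 0.5754

0.5754


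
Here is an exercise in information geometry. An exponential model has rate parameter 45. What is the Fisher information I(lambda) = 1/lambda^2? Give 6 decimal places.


Fisher information for exponential: I(lambda) = 1/lambda^2.
lambda = 45, lambda^2 = 2025.
I = 1/2025 = 0.000494

0.000494


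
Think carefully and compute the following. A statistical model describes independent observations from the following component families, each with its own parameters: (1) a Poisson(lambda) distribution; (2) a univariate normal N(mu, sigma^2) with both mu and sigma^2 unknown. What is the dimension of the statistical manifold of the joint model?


The dimension of a statistical manifold equals the number of free
(independent) real parameters of the model. For a product of independent
blocks the parameter counts add.
- Poisson (lambda): 1.
- normal (mu, sigma^2): 2.
Total = 1 + 2 = 3.
Dimension = 3

3


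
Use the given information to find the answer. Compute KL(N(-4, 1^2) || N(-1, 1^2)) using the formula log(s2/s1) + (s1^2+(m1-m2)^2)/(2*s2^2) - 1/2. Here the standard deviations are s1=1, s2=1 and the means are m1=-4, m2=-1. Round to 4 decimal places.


KL divergence between normal distributions:
KL = log(s2/s1) + (s1^2 + (m1-m2)^2)/(2*s2^2) - 1/2.
log(1/1) = 0.0.
(1^2 + (-4--1)^2)/(2*1^2) = (1 + 9)/2 = 5.0.
KL = 0.0 + 5.0 - 0.5 = 4.5000

4.5000


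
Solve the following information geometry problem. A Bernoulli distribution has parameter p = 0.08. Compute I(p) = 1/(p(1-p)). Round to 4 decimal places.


For Bernoulli(p), Fisher information is I(p) = 1/(p*(1-p)).
p = 0.08, 1-p = 0.92.
p*(1-p) = 0.0736.
I(p) = 1/0.0736 = 13.5870

13.5870


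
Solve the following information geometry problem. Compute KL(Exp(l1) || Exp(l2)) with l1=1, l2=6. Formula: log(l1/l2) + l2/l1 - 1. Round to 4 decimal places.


KL divergence for exponential family:
KL = log(l1/l2) + l2/l1 - 1.
log(1/6) = -1.791759.
6/1 = 6.0.
KL = -1.791759 + 6.0 - 1 = 3.2082

3.2082


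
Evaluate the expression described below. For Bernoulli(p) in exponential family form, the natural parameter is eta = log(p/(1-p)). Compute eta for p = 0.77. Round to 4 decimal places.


Natural parameter for Bernoulli: eta = log(p/(1-p)).
p = 0.77, 1-p = 0.23.
p/(1-p) = 3.347826.
eta = log(3.347826) = 1.2083

1.2083


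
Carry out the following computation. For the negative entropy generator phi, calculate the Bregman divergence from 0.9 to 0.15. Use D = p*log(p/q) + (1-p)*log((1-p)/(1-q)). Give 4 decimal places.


Bregman divergence with negative entropy generator:
D = p*log(p/q) + (1-p)*log((1-p)/(1-q)).
p = 0.9, q = 0.15.
p*log(p/q) = 0.9*log(0.9/0.15) = 1.612584.
(1-p)*log((1-p)/(1-q)) = 0.1*log(0.1/0.85) = -0.214007.
D = 1.612584 + -0.214007 = 1.3986

1.3986


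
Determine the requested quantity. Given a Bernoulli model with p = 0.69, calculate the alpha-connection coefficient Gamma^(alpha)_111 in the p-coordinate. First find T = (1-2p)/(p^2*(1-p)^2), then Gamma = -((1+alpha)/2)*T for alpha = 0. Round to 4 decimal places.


Skewness (Amari-Chentsov) tensor: T = (1-2p)/(p^2*(1-p)^2).
p = 0.69, 1-2p = -0.38, p^2 = 0.4761, (1-p)^2 = 0.0961.
T = -0.38/(0.4761 * 0.0961) = -8.305428.
In the p-coordinate, Gamma^(alpha) = Gamma^(0) - (alpha/2)*T with Gamma^(0) = (1/2)*g'(p) = -T/2,
so Gamma^(alpha) = -((1+alpha)/2)*T.
alpha = 0, -(1+alpha)/2 = -0.5.
Gamma = -0.5 * -8.305428 = 4.1527

4.1527


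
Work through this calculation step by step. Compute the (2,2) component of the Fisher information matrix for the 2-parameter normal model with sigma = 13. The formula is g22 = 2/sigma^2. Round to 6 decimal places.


For the 2-parameter normal family, the Fisher metric has:
  g11 = 1/sigma^2, g22 = 2/sigma^2.
sigma = 13, sigma^2 = 169.
g22 = 0.011834

0.011834


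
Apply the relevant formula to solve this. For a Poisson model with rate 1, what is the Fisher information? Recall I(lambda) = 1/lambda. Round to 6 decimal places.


Fisher information for Poisson: I(lambda) = 1/lambda.
lambda = 1.
I(lambda) = 1/1 = 1.000000

1.000000


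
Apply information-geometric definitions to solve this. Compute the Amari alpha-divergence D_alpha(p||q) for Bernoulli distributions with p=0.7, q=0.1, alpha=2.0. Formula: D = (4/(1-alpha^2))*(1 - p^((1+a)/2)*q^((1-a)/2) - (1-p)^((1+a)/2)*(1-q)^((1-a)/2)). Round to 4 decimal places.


Amari alpha-divergence:
D = (4/(1-alpha^2))*(1 - p^((1+a)/2)*q^((1-a)/2) - (1-p)^((1+a)/2)*(1-q)^((1-a)/2)).
alpha = 2.0, p = 0.7, q = 0.1.
e1 = (1+alpha)/2 = 1.5, e2 = (1-alpha)/2 = -0.5.
t1 = p^e1 * q^e2 = 0.7^1.5 * 0.1^-0.5 = 1.852026.
t2 = (1-p)^e1 * (1-q)^e2 = 0.3^1.5 * 0.9^-0.5 = 0.173205.
4/(1-alpha^2) = -1.333333.
D = -1.333333*(1 - 1.852026 - 0.173205) = 1.3670

1.3670


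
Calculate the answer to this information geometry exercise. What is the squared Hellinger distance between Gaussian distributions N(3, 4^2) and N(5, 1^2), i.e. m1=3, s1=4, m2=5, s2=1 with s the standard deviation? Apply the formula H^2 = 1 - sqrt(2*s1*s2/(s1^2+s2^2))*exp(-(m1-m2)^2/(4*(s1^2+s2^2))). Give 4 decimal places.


Squared Hellinger distance for Gaussians:
H^2 = 1 - sqrt(2*s1*s2/(s1^2+s2^2)) * exp(-(m1-m2)^2/(4*(s1^2+s2^2))).
s1^2 = 16, s2^2 = 1, s1^2+s2^2 = 17.
sqrt(2*4*1/(17)) = 0.685994.
(m1-m2)^2 = (-2)^2 = 4.
exp(-4/(4*17)) = exp(-0.058824) = 0.942873.
H^2 = 1 - 0.685994*0.942873 = 0.3532

0.3532


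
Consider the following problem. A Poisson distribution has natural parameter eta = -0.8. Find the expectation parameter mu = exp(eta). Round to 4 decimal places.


Expectation parameter for Poisson exponential family:
mu = exp(eta).
eta = -0.8.
mu = exp(-0.8) = 0.4493

0.4493


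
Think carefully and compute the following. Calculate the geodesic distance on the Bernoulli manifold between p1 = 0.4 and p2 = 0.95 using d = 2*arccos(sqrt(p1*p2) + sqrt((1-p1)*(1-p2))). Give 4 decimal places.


Geodesic distance on Bernoulli manifold:
d(p1,p2) = 2*arccos(sqrt(p1*p2) + sqrt((1-p1)*(1-p2))).
sqrt(p1*p2) = sqrt(0.4*0.95) = 0.616441.
sqrt((1-p1)*(1-p2)) = sqrt(0.6*0.05) = 0.173205.
arg = 0.616441 + 0.173205 = 0.789646.
d = 2*arccos(0.789646) = 1.3211

1.3211


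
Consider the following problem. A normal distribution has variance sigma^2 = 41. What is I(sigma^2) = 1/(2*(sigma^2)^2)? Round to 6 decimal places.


Fisher information for variance: I(sigma^2) = 1/(2*sigma^4).
sigma^2 = 41, so sigma^4 = 1681.
I = 1/(2*1681) = 1/3362 = 0.000297

0.000297


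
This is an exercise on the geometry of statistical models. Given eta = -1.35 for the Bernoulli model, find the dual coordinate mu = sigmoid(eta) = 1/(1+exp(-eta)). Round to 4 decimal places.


Dual coordinate (expectation parameter) for Bernoulli:
mu = 1/(1+exp(-eta)).
eta = -1.35.
exp(-eta) = exp(1.35) = 3.857426.
mu = 1/(1+3.857426) = 0.2059

0.2059


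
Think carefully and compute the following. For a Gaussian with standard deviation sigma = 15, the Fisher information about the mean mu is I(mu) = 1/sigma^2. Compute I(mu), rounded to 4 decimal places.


The Fisher information for the mean of a normal distribution is I(mu) = 1/sigma^2.
sigma = 15, so sigma^2 = 225.
I(mu) = 1/225 = 0.0044

0.0044


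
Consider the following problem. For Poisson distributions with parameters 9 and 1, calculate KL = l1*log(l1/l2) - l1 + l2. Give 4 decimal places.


KL divergence for Poisson:
KL = l1*log(l1/l2) - l1 + l2.
l1 = 9, l2 = 1.
log(9/1) = 2.197225.
l1*log(l1/l2) = 9 * 2.197225 = 19.775021.
KL = 19.775021 - 9 + 1 = 11.7750

11.7750
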